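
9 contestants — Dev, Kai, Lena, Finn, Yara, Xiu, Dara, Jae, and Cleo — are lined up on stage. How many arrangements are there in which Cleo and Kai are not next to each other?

282240

Of the 9! = 362880 arrangements, those with Cleo and Kai adjacent number 2 × 8! = 80640 (treat the pair as a block with 2 internal orders).
So 362880 − 80640 = 282240 arrangements keep them apart.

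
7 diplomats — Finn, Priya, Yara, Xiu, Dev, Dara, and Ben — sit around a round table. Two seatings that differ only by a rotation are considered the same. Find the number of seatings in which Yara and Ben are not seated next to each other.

480

All circular seatings of 7 people number (6)! = 720.
Seatings with Yara beside Ben: treat them as a block with 2 internal orders, giving 2 × (5)! = 240.
Subtracting, 720 − 240 = 480.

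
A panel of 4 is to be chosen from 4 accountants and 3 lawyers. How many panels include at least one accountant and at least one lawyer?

Total 4-person selections from all 7: C(7,4) = 35.
Subtract selections that omit an entire group: no accountants → C(3,4) = 0; no lawyers → C(4,4) = 1.
Both groups omitted at once is impossible, so 35 − 1 = 34.

34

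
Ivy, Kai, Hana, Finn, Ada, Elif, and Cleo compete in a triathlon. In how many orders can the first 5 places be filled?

This is an ordered selection of 5 from 7: P(7,5).
That gives 7 × 6 × 5 × 4 × 3 = 2520.

2520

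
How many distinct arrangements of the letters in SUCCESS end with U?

60

With the last slot taken by U, it remains to arrange the other 6 letters (SCCESS).
Those 6 letters have C appearing twice and S appearing 3 times, giving (6)!/(3!·2!) = 60.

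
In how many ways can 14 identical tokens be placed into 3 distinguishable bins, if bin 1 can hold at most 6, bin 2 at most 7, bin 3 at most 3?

By stars and bars, unrestricted non-negative solutions to x_1+…+x_3 = 14 number C(14+2,2) = 120.
Subtract solutions that violate a single cap (substitute x_i' = x_i − (cap_i+1)): x_1 ≥ 7 gives C(9,2) = 36; x_2 ≥ 8 gives C(8,2) = 28; x_3 ≥ 4 gives C(12,2) = 66. Together 130.
Add back pairs where two caps are both exceeded: 0 + 10 + 6 = 16.
By inclusion–exclusion the count is 120 − 130 + 16 = 6.

6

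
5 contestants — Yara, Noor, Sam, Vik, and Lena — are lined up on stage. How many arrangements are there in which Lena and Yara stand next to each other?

48

Place the 3 others and the Lena-Yara pair as 4 objects in a line; the pair has 2 internal arrangements.
That gives 2 × 4! = 2 × 24 = 48.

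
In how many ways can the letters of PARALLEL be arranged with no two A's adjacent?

There are 8!/(3!·2!) = 3360 arrangements of PARALLEL in total.
Arrangements with the A's together: treat AA as one letter, giving (7)!/(3!) = 840.
Subtracting, 3360 − 840 = 2520 arrangements keep the A's apart.

2520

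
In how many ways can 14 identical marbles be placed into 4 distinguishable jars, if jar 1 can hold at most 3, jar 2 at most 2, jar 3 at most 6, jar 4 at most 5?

10

By stars and bars, unrestricted non-negative solutions to x_1+…+x_4 = 14 number C(14+3,3) = 680.
Subtract solutions that violate a single cap (substitute x_i' = x_i − (cap_i+1)): x_1 ≥ 4 gives C(13,3) = 286; x_2 ≥ 3 gives C(14,3) = 364; x_3 ≥ 7 gives C(10,3) = 120; x_4 ≥ 6 gives C(11,3) = 165. Together 935.
Add back pairs where two caps are both exceeded: 120 + 20 + 35 + 35 + 56 + 4 = 270.
Subtract triples: 1 + 4 + 0 + 0 = 5.
By inclusion–exclusion the count is 680 − 935 + 270 − 5 = 10.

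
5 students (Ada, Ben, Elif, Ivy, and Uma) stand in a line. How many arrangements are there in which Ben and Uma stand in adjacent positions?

Treat {Ben, Uma} as a single unit. There are 4 units to order, and the pair itself can be ordered 2 ways.
That gives 2 × 4! = 2 × 24 = 48.

48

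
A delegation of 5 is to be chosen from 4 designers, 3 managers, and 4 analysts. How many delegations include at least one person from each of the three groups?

Total 5-person selections from all 11: C(11,5) = 462.
Subtract selections that omit an entire group: no designers → C(7,5) = 21; no managers → C(8,5) = 56; no analysts → C(7,5) = 21.
Add back selections omitting two groups (i.e. drawn from a single group): C(4,5) + C(3,5) + C(4,5) = 0.
By inclusion–exclusion: 462 − 98 + 0 = 364.

364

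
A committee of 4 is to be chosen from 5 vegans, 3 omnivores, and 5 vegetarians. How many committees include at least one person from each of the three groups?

375

Total 4-person selections from all 13: C(13,4) = 715.
Selections missing a whole group: no vegans → C(8,4) = 70; no omnivores → C(10,4) = 210; no vegetarians → C(8,4) = 70.
Add back selections omitting two groups (i.e. drawn from a single group): C(5,4) + C(3,4) + C(5,4) = 10.
By inclusion–exclusion: 715 − 350 + 10 = 375.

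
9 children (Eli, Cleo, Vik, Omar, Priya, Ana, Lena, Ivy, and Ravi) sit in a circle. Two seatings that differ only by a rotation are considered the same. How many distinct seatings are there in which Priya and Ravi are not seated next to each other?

Without the restriction there are (8)! = 40320 seatings.
Those with Priya next to Ravi: fuse the pair into one unit and seat 8 units around a circle — 2·(7)! = 10080.
Subtracting, 40320 − 10080 = 30240.

30240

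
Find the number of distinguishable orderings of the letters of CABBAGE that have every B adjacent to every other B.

360

Treat the 2 copies of B as a single block. The multiset to arrange is then {BB, A, A, C, E, G}, 6 items in all.
That gives (6)!/(2!) = 360 arrangements.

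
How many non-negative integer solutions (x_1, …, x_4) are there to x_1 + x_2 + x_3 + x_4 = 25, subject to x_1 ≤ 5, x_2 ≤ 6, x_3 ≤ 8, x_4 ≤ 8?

Ignoring the caps, the number of non-negative solutions to x_1+…+x_4 = 25 is C(28,3) = 3276.
Subtract solutions that violate a single cap (substitute x_i' = x_i − (cap_i+1)): x_1 ≥ 6 gives C(22,3) = 1540; x_2 ≥ 7 gives C(21,3) = 1330; x_3 ≥ 9 gives C(19,3) = 969; x_4 ≥ 9 gives C(19,3) = 969. Together 4808.
Add back pairs where two caps are both exceeded: 455 + 286 + 286 + 220 + 220 + 120 = 1587.
Subtract triples: 20 + 20 + 4 + 1 = 45.
By inclusion–exclusion the count is 3276 − 4808 + 1587 − 45 = 10.

10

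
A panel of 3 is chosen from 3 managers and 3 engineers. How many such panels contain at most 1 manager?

Split by how many managers are chosen (0 through 1).
Sum: C(3,0)·C(3,3) + C(3,1)·C(3,2) = 1 + 9 = 10.

10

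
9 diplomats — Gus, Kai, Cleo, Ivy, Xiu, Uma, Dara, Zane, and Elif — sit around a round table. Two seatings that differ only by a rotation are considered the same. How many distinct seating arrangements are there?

Seat Gus anywhere (absorbing the rotational symmetry), then permute the other 8: (8)! = 40320.

40320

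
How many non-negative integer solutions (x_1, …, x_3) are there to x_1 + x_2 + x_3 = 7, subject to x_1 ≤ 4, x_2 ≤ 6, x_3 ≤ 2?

By stars and bars, unrestricted non-negative solutions to x_1+…+x_3 = 7 number C(7+2,2) = 36.
Subtract solutions that violate a single cap (substitute x_i' = x_i − (cap_i+1)): x_1 ≥ 5 gives C(4,2) = 6; x_2 ≥ 7 gives C(2,2) = 1; x_3 ≥ 3 gives C(6,2) = 15. Together 22.
No two caps can be exceeded simultaneously, so the pair terms are all 0.
By inclusion–exclusion the count is 36 − 22 + 0 = 14.

14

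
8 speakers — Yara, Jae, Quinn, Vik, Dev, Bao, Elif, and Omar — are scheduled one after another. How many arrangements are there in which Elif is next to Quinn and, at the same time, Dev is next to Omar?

2880

Treat {Elif,Quinn} as one block (2 orders) and {Dev,Omar} as another (2 orders).
That leaves 6 units to arrange: 2 × 2 × 6! = 4 × 720 = 2880.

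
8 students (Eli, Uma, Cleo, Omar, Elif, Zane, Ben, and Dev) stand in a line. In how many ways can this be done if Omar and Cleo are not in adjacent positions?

There are 8! = 40320 arrangements in all. If Omar and Cleo are adjacent, merging them into one block gives 2·(7)! = 10080 arrangements.
Complementary counting: 40320 − 10080 = 30240.

30240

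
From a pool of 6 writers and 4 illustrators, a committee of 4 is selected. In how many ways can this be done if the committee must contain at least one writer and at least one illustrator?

194

With no constraint there are C(10,4) = 210 possible selections.
Subtract selections that omit an entire group: no writers → C(4,4) = 1; no illustrators → C(6,4) = 15.
Both groups omitted at once is impossible, so 210 − 16 = 194.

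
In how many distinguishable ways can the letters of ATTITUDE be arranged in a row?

Letter multiplicities in ATTITUDE: A×1, D×1, E×1, I×1, T×3, U×1.
So there are 8! / (3!) = 6720 distinguishable arrangements.

6720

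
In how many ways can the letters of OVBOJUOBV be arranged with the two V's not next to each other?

11760

There are 9!/(3!·2!·2!) = 15120 arrangements of OVBOJUOBV in total.
If the two V's are adjacent, glue them into one block, leaving 8 items to arrange: (8)!/(3!·2!) = 3360 ways.
Subtracting, 15120 − 3360 = 11760 arrangements keep the V's apart.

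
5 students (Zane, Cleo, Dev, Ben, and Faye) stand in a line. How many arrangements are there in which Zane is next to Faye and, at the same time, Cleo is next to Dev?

24

Treat {Zane,Faye} as one block (2 orders) and {Cleo,Dev} as another (2 orders).
That leaves 3 units to arrange: 2 × 2 × 3! = 4 × 6 = 24.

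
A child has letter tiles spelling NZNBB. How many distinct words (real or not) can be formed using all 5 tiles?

30

The 5 letters of NZNBB have repeats: B appearing twice and N appearing twice.
Dividing 5! = 120 by 2!·2! = 4 for the repeated letters gives 30.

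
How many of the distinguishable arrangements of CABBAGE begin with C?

180

With the first slot taken by C, it remains to arrange the other 6 letters (ABBAGE).
Those 6 letters have A appearing twice and B appearing twice, giving (6)!/(2!·2!) = 180.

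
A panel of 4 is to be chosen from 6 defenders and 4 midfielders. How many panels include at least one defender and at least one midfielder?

Total 4-person selections from all 10: C(10,4) = 210.
Selections missing a whole group: no defenders → C(4,4) = 1; no midfielders → C(6,4) = 15.
Both groups omitted at once is impossible, so 210 − 16 = 194.

194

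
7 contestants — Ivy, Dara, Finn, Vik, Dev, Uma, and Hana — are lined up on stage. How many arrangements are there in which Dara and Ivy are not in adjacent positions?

There are 7! = 5040 arrangements in all. If Dara and Ivy are adjacent, merging them into one block gives 2·(6)! = 1440 arrangements.
So 5040 − 1440 = 3600 arrangements keep them apart.

3600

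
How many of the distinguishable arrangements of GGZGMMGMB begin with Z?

Fix Z in the first position and arrange the remaining 8 letters.
Those 8 letters have G appearing 4 times and M appearing 3 times, giving (8)!/(4!·3!) = 280.

280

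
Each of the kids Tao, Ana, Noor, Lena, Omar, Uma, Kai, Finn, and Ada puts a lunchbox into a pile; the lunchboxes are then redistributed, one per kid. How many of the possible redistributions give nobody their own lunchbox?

Count assignments avoiding every fixed point. For any j of the 9 kids fixed to their own lunchbox, the other 9−j can be arranged in (9−j)! ways.
By inclusion–exclusion this is Σ_{j=0}^{9} (−1)^j C(9,j)·(9−j)!.
Computing: 362880 − 362880 + 181440 − 60480 + 15120 − 3024 + 504 − 72 + 9 − 1 = 133496.

133496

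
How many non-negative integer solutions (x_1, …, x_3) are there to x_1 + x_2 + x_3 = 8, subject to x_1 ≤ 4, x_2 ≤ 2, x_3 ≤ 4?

6

Ignoring the caps, the number of non-negative solutions to x_1+…+x_3 = 8 is C(10,2) = 45.
Subtract solutions that violate a single cap (substitute x_i' = x_i − (cap_i+1)): x_1 ≥ 5 gives C(5,2) = 10; x_2 ≥ 3 gives C(7,2) = 21; x_3 ≥ 5 gives C(5,2) = 10. Together 41.
Add back pairs where two caps are both exceeded: 1 + 0 + 1 = 2.
By inclusion–exclusion the count is 45 − 41 + 2 = 6.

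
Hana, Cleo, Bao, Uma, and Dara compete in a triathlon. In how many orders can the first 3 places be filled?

60

This is an ordered selection of 3 from 5: P(5,3).
That gives 5 × 4 × 3 = 60.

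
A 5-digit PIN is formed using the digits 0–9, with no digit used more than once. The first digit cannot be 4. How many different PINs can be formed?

27216

The first digit has 10−1 = 9 choices (anything except 4).
The remaining 4 digits are filled from the other 9 symbols without repetition: 9 × 8 × 7 × 6 = 3024.
Total: 9 × 3024 = 27216.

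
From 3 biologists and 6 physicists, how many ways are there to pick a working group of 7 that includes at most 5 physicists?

Split by how many physicists are chosen (0 through 5).
Sum: C(6,0)·C(3,7) + C(6,1)·C(3,6) + C(6,2)·C(3,5) + C(6,3)·C(3,4) + C(6,4)·C(3,3) + C(6,5)·C(3,2) = 0 + 0 + 0 + 0 + 15 + 18 = 33.

33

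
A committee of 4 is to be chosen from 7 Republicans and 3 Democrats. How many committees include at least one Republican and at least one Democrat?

Unrestricted: C(10,4) = 210 ways to pick any 4 of the 10.
Subtract selections that omit an entire group: no Republicans → C(3,4) = 0; no Democrats → C(7,4) = 35.
Both groups omitted at once is impossible, so 210 − 35 = 175.

175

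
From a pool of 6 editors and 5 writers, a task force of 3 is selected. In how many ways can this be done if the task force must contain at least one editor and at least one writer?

Total 3-person selections from all 11: C(11,3) = 165.
Subtract selections that omit an entire group: no editors → C(5,3) = 10; no writers → C(6,3) = 20.
Both groups omitted at once is impossible, so 165 − 30 = 135.

135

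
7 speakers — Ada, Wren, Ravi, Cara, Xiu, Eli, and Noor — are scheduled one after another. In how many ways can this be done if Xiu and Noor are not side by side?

3600

There are 7! = 5040 arrangements in all. If Xiu and Noor are adjacent, merging them into one block gives 2·(6)! = 1440 arrangements.
Complementary counting: 5040 − 1440 = 3600.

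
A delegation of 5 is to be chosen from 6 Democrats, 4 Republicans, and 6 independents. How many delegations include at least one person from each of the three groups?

With no constraint there are C(16,5) = 4368 possible selections.
Subtract selections that omit an entire group: no Democrats → C(10,5) = 252; no Republicans → C(12,5) = 792; no independents → C(10,5) = 252.
Add back selections omitting two groups (i.e. drawn from a single group): C(6,5) + C(4,5) + C(6,5) = 12.
By inclusion–exclusion: 4368 − 1296 + 12 = 3084.

3084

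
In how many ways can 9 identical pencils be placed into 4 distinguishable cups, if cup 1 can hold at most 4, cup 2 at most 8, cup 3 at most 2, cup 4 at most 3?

By stars and bars, unrestricted non-negative solutions to x_1+…+x_4 = 9 number C(9+3,3) = 220.
Subtract solutions that violate a single cap (substitute x_i' = x_i − (cap_i+1)): x_1 ≥ 5 gives C(7,3) = 35; x_2 ≥ 9 gives C(3,3) = 1; x_3 ≥ 3 gives C(9,3) = 84; x_4 ≥ 4 gives C(8,3) = 56. Together 176.
Add back pairs where two caps are both exceeded: 0 + 4 + 1 + 0 + 0 + 10 = 15.
By inclusion–exclusion the count is 220 − 176 + 15 = 59.

59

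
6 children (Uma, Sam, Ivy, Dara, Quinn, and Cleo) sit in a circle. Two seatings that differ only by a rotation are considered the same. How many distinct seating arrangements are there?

120

Seat Uma anywhere (absorbing the rotational symmetry), then permute the other 5: (5)! = 120.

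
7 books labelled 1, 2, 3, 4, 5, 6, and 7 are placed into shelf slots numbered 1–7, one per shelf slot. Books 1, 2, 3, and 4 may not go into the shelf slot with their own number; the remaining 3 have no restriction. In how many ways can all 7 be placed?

Let Aᵢ (for 1 ≤ i ≤ 4) be the placements that put book i in its forbidden shelf slot. Any j of these fix j positions, leaving (7−j)! ways to fill the rest, and there are C(4,j) ways to pick which j.
By inclusion–exclusion, the number of valid placements is Σ_{j=0}^{4} (−1)^j C(4,j)·(7−j)!.
Computing: 5040 − 2880 + 720 − 96 + 6 = 2790.

2790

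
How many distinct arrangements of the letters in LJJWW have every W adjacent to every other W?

12

Treat the 2 copies of W as a single block. The multiset to arrange is then {WW, J, J, L}, 4 items in all.
That gives (4)!/(2!) = 12 arrangements.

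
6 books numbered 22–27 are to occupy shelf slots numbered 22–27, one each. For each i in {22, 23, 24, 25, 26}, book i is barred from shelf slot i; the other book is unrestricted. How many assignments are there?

Let Aᵢ (for 22 ≤ i ≤ 26) be the placements that put book i in its forbidden shelf slot. Any j of these fix j positions, leaving (6−j)! ways to fill the rest, and there are C(5,j) ways to pick which j.
By inclusion–exclusion, the number of valid placements is Σ_{j=0}^{5} (−1)^j C(5,j)·(6−j)!.
Computing: 720 − 600 + 240 − 60 + 10 − 1 = 309.

309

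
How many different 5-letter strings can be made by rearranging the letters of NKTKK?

NKTKK has 5 letters with K appearing 3 times.
Dividing 5! = 120 by 3! = 6 for the repeated letters gives 20.

20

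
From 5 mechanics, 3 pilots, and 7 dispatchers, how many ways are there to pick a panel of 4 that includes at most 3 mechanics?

Split by how many mechanics are chosen (0 through 3).
Sum: C(5,0)·C(10,4) + C(5,1)·C(10,3) + C(5,2)·C(10,2) + C(5,3)·C(10,1) = 210 + 600 + 450 + 100 = 1360.

1360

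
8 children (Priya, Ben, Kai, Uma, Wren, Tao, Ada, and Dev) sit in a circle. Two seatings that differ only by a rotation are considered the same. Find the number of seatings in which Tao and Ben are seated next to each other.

Glue Tao and Ben into a block (2 internal orders). Seating 7 units around a circle gives (6)! arrangements.
So 2 × (6)! = 2 × 720 = 1440.

1440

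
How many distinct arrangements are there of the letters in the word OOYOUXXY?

The 8 letters of OOYOUXXY have repeats: O appearing 3 times, X appearing twice, and Y appearing twice.
Dividing 8! = 40320 by 3!·2!·2! = 24 for the repeated letters gives 1680.

1680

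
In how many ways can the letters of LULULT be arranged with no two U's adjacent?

40

Total arrangements of LULULT: 6!/(3!·2!) = 60.
Arrangements with the U's together: treat UU as one letter, giving (5)!/(3!) = 20.
Hence 60 − 20 = 40.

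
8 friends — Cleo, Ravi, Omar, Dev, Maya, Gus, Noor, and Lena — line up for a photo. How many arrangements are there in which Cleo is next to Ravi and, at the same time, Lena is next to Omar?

Treat {Cleo,Ravi} as one block (2 orders) and {Lena,Omar} as another (2 orders).
That leaves 6 units to arrange: 2 × 2 × 6! = 4 × 720 = 2880.

2880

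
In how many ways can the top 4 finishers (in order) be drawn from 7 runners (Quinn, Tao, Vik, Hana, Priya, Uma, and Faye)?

There are 7 choices for 1st place, 6 for 2nd, and so on down to 4 for position 4.
That gives 7 × 6 × 5 × 4 = 840.

840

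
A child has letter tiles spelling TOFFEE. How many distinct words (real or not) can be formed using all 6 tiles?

180

TOFFEE has 6 letters with E appearing twice and F appearing twice.
The number of distinct arrangements is 6!/(2!·2!) = 720/4 = 180.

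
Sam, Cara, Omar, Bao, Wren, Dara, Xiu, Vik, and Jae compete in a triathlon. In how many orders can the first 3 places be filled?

504

This is an ordered selection of 3 from 9: P(9,3).
That gives 9 × 8 × 7 = 504.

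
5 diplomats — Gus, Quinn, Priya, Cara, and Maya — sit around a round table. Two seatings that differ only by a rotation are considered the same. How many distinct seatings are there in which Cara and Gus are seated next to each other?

12

Glue Cara and Gus into a block (2 internal orders). Seating 4 units around a circle gives (3)! arrangements.
So 2 × (3)! = 2 × 6 = 12.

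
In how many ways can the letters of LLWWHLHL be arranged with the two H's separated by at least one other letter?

Total arrangements of LLWWHLHL: 8!/(4!·2!·2!) = 420.
Arrangements with the H's together: treat HH as one letter, giving (7)!/(4!·2!) = 105.
Subtracting, 420 − 105 = 315 arrangements keep the H's apart.

315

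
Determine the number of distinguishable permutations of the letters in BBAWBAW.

210

BBAWBAW has 7 letters with A appearing twice, B appearing 3 times, and W appearing twice.
Dividing 7! = 5040 by 3!·2!·2! = 24 for the repeated letters gives 210.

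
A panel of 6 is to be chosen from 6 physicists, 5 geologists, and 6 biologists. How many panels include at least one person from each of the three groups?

10530

Unrestricted: C(17,6) = 12376 ways to pick any 6 of the 17.
Selections missing a whole group: no physicists → C(11,6) = 462; no geologists → C(12,6) = 924; no biologists → C(11,6) = 462.
Add back selections omitting two groups (i.e. drawn from a single group): C(6,6) + C(5,6) + C(6,6) = 2.
By inclusion–exclusion: 12376 − 1848 + 2 = 10530.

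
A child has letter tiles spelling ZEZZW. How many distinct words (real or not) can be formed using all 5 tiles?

The 5 letters of ZEZZW have repeats: Z appearing 3 times.
So there are 5! / (3!) = 20 distinguishable arrangements.

20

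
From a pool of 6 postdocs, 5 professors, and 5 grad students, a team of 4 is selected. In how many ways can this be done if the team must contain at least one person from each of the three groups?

With no constraint there are C(16,4) = 1820 possible selections.
Selections missing a whole group: no postdocs → C(10,4) = 210; no professors → C(11,4) = 330; no grad students → C(11,4) = 330.
Add back selections omitting two groups (i.e. drawn from a single group): C(6,4) + C(5,4) + C(5,4) = 25.
By inclusion–exclusion: 1820 − 870 + 25 = 975.

975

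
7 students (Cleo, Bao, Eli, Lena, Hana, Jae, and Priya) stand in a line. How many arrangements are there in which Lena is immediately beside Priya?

Treat {Lena, Priya} as a single unit. There are 6 units to order, and the pair itself can be ordered 2 ways.
So the count is 2·(6)! = 1440.

1440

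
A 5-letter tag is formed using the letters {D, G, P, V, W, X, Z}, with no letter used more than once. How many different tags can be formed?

2520

This is a permutation of 5 out of 7: P(7,5) = 7!/2!.
That product is 7 × 6 × 5 × 4 × 3 = 2520.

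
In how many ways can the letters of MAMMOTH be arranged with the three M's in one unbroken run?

120

Treat the 3 copies of M as a single block. The multiset to arrange is then {MMM, A, H, O, T}, 5 items in all.
All 5 items are distinct, so there are (5)! = 120 arrangements.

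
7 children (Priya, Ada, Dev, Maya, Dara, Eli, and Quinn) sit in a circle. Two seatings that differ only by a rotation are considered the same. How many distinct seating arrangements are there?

720

Seat Priya anywhere (absorbing the rotational symmetry), then permute the other 6: (6)! = 720.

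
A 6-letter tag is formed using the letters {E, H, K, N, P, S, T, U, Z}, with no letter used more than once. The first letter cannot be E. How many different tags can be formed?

The first letter has 9−1 = 8 choices (anything except E).
The remaining 5 letters are filled from the other 8 symbols without repetition: 8 × 7 × 6 × 5 × 4 = 6720.
Total: 8 × 6720 = 53760.

53760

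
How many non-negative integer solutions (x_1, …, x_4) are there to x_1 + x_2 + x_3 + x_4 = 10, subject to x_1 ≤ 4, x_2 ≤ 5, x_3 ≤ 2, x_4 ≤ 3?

30

Without the upper bounds there are C(13,3) = 286 ways to split 10 among 4 variables.
Subtract solutions that violate a single cap (substitute x_i' = x_i − (cap_i+1)): x_1 ≥ 5 gives C(8,3) = 56; x_2 ≥ 6 gives C(7,3) = 35; x_3 ≥ 3 gives C(10,3) = 120; x_4 ≥ 4 gives C(9,3) = 84. Together 295.
Add back pairs where two caps are both exceeded: 0 + 10 + 4 + 4 + 1 + 20 = 39.
By inclusion–exclusion the count is 286 − 295 + 39 = 30.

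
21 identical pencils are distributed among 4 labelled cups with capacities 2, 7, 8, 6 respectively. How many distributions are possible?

10

Without the upper bounds there are C(24,3) = 2024 ways to split 21 among 4 cups.
Subtract solutions that violate a single cap (substitute x_i' = x_i − (cap_i+1)): x_1 ≥ 3 gives C(21,3) = 1330; x_2 ≥ 8 gives C(16,3) = 560; x_3 ≥ 9 gives C(15,3) = 455; x_4 ≥ 7 gives C(17,3) = 680. Together 3025.
Add back pairs where two caps are both exceeded: 286 + 220 + 364 + 35 + 84 + 56 = 1045.
Subtract triples: 4 + 20 + 10 + 0 = 34.
By inclusion–exclusion the count is 2024 − 3025 + 1045 − 34 = 10.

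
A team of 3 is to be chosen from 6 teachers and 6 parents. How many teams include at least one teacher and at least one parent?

180

Total 3-person selections from all 12: C(12,3) = 220.
Selections missing a whole group: no teachers → C(6,3) = 20; no parents → C(6,3) = 20.
Both groups omitted at once is impossible, so 220 − 40 = 180.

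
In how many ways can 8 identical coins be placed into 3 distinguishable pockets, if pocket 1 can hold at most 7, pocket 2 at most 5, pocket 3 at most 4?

Without the upper bounds there are C(10,2) = 45 ways to split 8 among 3 pockets.
Subtract solutions that violate a single cap (substitute x_i' = x_i − (cap_i+1)): x_1 ≥ 8 gives C(2,2) = 1; x_2 ≥ 6 gives C(4,2) = 6; x_3 ≥ 5 gives C(5,2) = 10. Together 17.
No two caps can be exceeded simultaneously, so the pair terms are all 0.
By inclusion–exclusion the count is 45 − 17 + 0 = 28.

28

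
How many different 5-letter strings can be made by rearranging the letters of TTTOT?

5

Letter multiplicities in TTTOT: O×1, T×4.
The number of distinct arrangements is 5!/(4!) = 120/24 = 5.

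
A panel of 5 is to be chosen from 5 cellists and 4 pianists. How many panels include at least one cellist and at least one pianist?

125

Unrestricted: C(9,5) = 126 ways to pick any 5 of the 9.
Selections missing a whole group: no cellists → C(4,5) = 0; no pianists → C(5,5) = 1.
Both groups omitted at once is impossible, so 126 − 1 = 125.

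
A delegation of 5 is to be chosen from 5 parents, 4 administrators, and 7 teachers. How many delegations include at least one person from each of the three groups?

3010

Unrestricted: C(16,5) = 4368 ways to pick any 5 of the 16.
Selections missing a whole group: no parents → C(11,5) = 462; no administrators → C(12,5) = 792; no teachers → C(9,5) = 126.
Add back selections omitting two groups (i.e. drawn from a single group): C(5,5) + C(4,5) + C(7,5) = 22.
By inclusion–exclusion: 4368 − 1380 + 22 = 3010.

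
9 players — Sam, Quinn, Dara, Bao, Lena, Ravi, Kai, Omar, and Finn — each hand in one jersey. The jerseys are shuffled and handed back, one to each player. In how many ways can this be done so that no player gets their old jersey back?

133496

This is the derangement count D_9: permutations of 9 items with no fixed point.
By inclusion–exclusion this is Σ_{j=0}^{9} (−1)^j C(9,j)·(9−j)!.
Computing: 362880 − 362880 + 181440 − 60480 + 15120 − 3024 + 504 − 72 + 9 − 1 = 133496.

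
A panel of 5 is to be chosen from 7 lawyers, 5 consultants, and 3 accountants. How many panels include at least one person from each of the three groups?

With no constraint there are C(15,5) = 3003 possible selections.
Selections missing a whole group: no lawyers → C(8,5) = 56; no consultants → C(10,5) = 252; no accountants → C(12,5) = 792.
Add back selections omitting two groups (i.e. drawn from a single group): C(7,5) + C(5,5) + C(3,5) = 22.
By inclusion–exclusion: 3003 − 1100 + 22 = 1925.

1925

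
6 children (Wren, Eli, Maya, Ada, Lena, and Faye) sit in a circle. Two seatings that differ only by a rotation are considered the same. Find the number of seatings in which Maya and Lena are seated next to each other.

Treat {Maya, Lena} as one unit (2 internal orders) and seat the resulting 5 units around the table: (4)! circular arrangements.
So 2 × (4)! = 2 × 24 = 48.

48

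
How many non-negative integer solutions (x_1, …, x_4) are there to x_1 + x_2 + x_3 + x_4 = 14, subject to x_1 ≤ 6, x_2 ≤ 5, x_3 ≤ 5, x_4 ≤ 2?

31

Without the upper bounds there are C(17,3) = 680 ways to split 14 among 4 variables.
Subtract solutions that violate a single cap (substitute x_i' = x_i − (cap_i+1)): x_1 ≥ 7 gives C(10,3) = 120; x_2 ≥ 6 gives C(11,3) = 165; x_3 ≥ 6 gives C(11,3) = 165; x_4 ≥ 3 gives C(14,3) = 364. Together 814.
Add back pairs where two caps are both exceeded: 4 + 4 + 35 + 10 + 56 + 56 = 165.
By inclusion–exclusion the count is 680 − 814 + 165 = 31.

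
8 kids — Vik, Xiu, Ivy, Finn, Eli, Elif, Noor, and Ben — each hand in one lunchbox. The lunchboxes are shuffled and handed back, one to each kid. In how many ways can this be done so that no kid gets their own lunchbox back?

Count assignments avoiding every fixed point. For any j of the 8 kids fixed to their own lunchbox, the other 8−j can be arranged in (8−j)! ways.
By inclusion–exclusion this is Σ_{j=0}^{8} (−1)^j C(8,j)·(8−j)!.
Computing: 40320 − 40320 + 20160 − 6720 + 1680 − 336 + 56 − 8 + 1 = 14833.

14833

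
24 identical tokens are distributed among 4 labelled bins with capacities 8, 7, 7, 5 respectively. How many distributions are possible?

Ignoring the caps, the number of non-negative solutions to x_1+…+x_4 = 24 is C(27,3) = 2925.
Subtract solutions that violate a single cap (substitute x_i' = x_i − (cap_i+1)): x_1 ≥ 9 gives C(18,3) = 816; x_2 ≥ 8 gives C(19,3) = 969; x_3 ≥ 8 gives C(19,3) = 969; x_4 ≥ 6 gives C(21,3) = 1330. Together 4084.
Add back pairs where two caps are both exceeded: 120 + 120 + 220 + 165 + 286 + 286 = 1197.
Subtract triples: 0 + 4 + 4 + 10 = 18.
By inclusion–exclusion the count is 2925 − 4084 + 1197 − 18 = 20.

20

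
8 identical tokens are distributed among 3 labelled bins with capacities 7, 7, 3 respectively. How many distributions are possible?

28

Without the upper bounds there are C(10,2) = 45 ways to split 8 among 3 bins.
Subtract solutions that violate a single cap (substitute x_i' = x_i − (cap_i+1)): x_1 ≥ 8 gives C(2,2) = 1; x_2 ≥ 8 gives C(2,2) = 1; x_3 ≥ 4 gives C(6,2) = 15. Together 17.
No two caps can be exceeded simultaneously, so the pair terms are all 0.
By inclusion–exclusion the count is 45 − 17 + 0 = 28.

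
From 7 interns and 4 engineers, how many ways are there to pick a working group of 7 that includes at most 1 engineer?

Split by how many engineers are chosen (0 through 1).
Sum: C(4,0)·C(7,7) + C(4,1)·C(7,6) = 1 + 28 = 29.

29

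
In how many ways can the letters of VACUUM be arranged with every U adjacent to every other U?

120

Treat the 2 copies of U as a single block. The multiset to arrange is then {UU, A, C, M, V}, 5 items in all.
All 5 items are distinct, so there are (5)! = 120 arrangements.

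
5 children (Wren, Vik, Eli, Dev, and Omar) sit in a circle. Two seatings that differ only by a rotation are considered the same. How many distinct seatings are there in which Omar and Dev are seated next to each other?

Treat {Omar, Dev} as one unit (2 internal orders) and seat the resulting 4 units around the table: (3)! circular arrangements.
So 2 × (3)! = 2 × 6 = 12.

12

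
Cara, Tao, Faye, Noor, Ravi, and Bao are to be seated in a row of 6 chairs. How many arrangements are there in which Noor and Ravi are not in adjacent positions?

480

There are 6! = 720 arrangements in all. If Noor and Ravi are adjacent, merging them into one block gives 2·(5)! = 240 arrangements.
Complementary counting: 720 − 240 = 480.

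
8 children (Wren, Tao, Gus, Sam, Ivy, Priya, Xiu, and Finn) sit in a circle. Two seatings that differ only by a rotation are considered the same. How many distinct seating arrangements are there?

Fix one person's seat to break rotational symmetry; the remaining 7 people can be arranged in (7)! = 5040 ways.

5040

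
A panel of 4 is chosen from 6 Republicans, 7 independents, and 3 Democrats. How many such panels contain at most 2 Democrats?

Split by how many Democrats are chosen (0 through 2).
Sum: C(3,0)·C(13,4) + C(3,1)·C(13,3) + C(3,2)·C(13,2) = 715 + 858 + 234 = 1807.

1807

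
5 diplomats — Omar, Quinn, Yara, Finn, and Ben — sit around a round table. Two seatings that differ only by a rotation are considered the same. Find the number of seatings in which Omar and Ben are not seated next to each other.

12

Without the restriction there are (4)! = 24 seatings.
Those with Omar next to Ben: fuse the pair into one unit and seat 4 units around a circle — 2·(3)! = 12.
Subtracting, 24 − 12 = 12.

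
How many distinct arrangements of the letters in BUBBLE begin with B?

Fix B in the first position and arrange the remaining 5 letters.
Those 5 letters have B appearing twice, giving (5)!/(2!) = 60.

60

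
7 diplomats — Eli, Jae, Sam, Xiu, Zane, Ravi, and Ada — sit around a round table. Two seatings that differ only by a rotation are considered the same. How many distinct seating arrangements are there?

720

Seat Eli anywhere (absorbing the rotational symmetry), then permute the other 6: (6)! = 720.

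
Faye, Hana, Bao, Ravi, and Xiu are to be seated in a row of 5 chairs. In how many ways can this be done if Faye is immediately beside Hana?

48

Place the 3 others and the Faye-Hana pair as 4 objects in a line; the pair has 2 internal arrangements.
So the count is 2·(4)! = 48.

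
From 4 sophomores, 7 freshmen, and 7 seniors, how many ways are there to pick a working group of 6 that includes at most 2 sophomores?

Split by how many sophomores are chosen (0 through 2).
Sum: C(4,0)·C(14,6) + C(4,1)·C(14,5) + C(4,2)·C(14,4) = 3003 + 8008 + 6006 = 17017.

17017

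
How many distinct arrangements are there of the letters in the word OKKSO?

30

Letter multiplicities in OKKSO: K×2, O×2, S×1.
The number of distinct arrangements is 5!/(2!·2!) = 120/4 = 30.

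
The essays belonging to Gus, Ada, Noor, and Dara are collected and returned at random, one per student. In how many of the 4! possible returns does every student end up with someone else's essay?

Let Aᵢ be the assignments in which student i gets their own essay. We want the size of the complement of A₁∪…∪A_4.
By inclusion–exclusion this is Σ_{j=0}^{4} (−1)^j C(4,j)·(4−j)!.
Computing: 24 − 24 + 12 − 4 + 1 = 9.

9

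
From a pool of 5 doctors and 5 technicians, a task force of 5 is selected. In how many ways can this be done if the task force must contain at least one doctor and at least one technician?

250

With no constraint there are C(10,5) = 252 possible selections.
Subtract selections that omit an entire group: no doctors → C(5,5) = 1; no technicians → C(5,5) = 1.
Both groups omitted at once is impossible, so 252 − 2 = 250.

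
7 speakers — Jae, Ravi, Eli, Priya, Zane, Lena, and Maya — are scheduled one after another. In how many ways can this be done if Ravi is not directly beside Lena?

There are 7! = 5040 arrangements in all. If Ravi and Lena are adjacent, merging them into one block gives 2·(6)! = 1440 arrangements.
So 5040 − 1440 = 3600 arrangements keep them apart.

3600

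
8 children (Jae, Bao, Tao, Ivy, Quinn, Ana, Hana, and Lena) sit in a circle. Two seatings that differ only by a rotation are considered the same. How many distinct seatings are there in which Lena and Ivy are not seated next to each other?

All circular seatings of 8 people number (7)! = 5040.
Seatings with Lena beside Ivy: treat them as a block with 2 internal orders, giving 2 × (6)! = 1440.
Subtracting, 5040 − 1440 = 3600.

3600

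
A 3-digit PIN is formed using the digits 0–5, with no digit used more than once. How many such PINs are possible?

120

This is a permutation of 3 out of 6: P(6,3) = 6!/3!.
6 × 5 × 4 = 120.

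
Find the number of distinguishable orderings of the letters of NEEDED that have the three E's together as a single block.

Treat the 3 copies of E as a single block. The multiset to arrange is then {EEE, D, D, N}, 4 items in all.
That gives (4)!/(2!) = 12 arrangements.

12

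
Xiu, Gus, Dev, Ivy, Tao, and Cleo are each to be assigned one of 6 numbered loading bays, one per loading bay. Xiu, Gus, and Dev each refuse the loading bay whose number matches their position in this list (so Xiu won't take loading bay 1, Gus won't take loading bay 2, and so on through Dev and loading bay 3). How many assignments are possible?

Let Aᵢ (for i ∈ {1, 2, 3}) be the placements that put person i in their forbidden loading bay. Any j of these fix j positions, leaving (6−j)! ways to fill the rest, and there are C(3,j) ways to pick which j.
By inclusion–exclusion, the number of valid placements is Σ_{j=0}^{3} (−1)^j C(3,j)·(6−j)!.
Computing: 720 − 360 + 72 − 6 = 426.

426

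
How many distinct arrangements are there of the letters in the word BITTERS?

2520

The 7 letters of BITTERS have repeats: T appearing twice.
So there are 7! / (2!) = 2520 distinguishable arrangements.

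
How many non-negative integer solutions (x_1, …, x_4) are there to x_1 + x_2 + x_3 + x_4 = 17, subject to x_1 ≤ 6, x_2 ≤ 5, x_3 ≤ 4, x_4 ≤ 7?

Without the upper bounds there are C(20,3) = 1140 ways to split 17 among 4 variables.
Subtract solutions that violate a single cap (substitute x_i' = x_i − (cap_i+1)): x_1 ≥ 7 gives C(13,3) = 286; x_2 ≥ 6 gives C(14,3) = 364; x_3 ≥ 5 gives C(15,3) = 455; x_4 ≥ 8 gives C(12,3) = 220. Together 1325.
Add back pairs where two caps are both exceeded: 35 + 56 + 10 + 84 + 20 + 35 = 240.
By inclusion–exclusion the count is 1140 − 1325 + 240 = 55.

55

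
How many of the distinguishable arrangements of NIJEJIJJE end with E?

840

With the last slot taken by E, it remains to arrange the other 8 letters (NIJJIJJE).
Those 8 letters have I appearing twice and J appearing 4 times, giving (8)!/(4!·2!) = 840.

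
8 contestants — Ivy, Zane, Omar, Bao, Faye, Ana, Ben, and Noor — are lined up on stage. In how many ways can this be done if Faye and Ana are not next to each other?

There are 8! = 40320 arrangements in all. If Faye and Ana are adjacent, merging them into one block gives 2·(7)! = 10080 arrangements.
Complementary counting: 40320 − 10080 = 30240.

30240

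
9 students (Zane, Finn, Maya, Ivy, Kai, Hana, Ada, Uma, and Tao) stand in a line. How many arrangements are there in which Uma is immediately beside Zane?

80640

Treat {Uma, Zane} as a single unit. There are 8 units to order, and the pair itself can be ordered 2 ways.
So the count is 2·(8)! = 80640.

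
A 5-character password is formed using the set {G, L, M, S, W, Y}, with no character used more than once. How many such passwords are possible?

720

Choose and order 5 of the 6 symbols: the first character has 6 options, the next 5, and so on down to 2.
That product is 6 × 5 × 4 × 3 × 2 = 720.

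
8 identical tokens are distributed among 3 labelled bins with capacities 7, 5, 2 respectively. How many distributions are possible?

Without the upper bounds there are C(10,2) = 45 ways to split 8 among 3 bins.
Subtract solutions that violate a single cap (substitute x_i' = x_i − (cap_i+1)): x_1 ≥ 8 gives C(2,2) = 1; x_2 ≥ 6 gives C(4,2) = 6; x_3 ≥ 3 gives C(7,2) = 21. Together 28.
No two caps can be exceeded simultaneously, so the pair terms are all 0.
By inclusion–exclusion the count is 45 − 28 + 0 = 17.

17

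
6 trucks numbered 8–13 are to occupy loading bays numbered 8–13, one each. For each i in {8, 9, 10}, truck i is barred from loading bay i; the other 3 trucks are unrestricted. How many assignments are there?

Let Aᵢ (for i ∈ {8, 9, 10}) be the placements that put truck i in its forbidden loading bay. Any j of these fix j positions, leaving (6−j)! ways to fill the rest, and there are C(3,j) ways to pick which j.
By inclusion–exclusion, the number of valid placements is Σ_{j=0}^{3} (−1)^j C(3,j)·(6−j)!.
Computing: 720 − 360 + 72 − 6 = 426.

426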